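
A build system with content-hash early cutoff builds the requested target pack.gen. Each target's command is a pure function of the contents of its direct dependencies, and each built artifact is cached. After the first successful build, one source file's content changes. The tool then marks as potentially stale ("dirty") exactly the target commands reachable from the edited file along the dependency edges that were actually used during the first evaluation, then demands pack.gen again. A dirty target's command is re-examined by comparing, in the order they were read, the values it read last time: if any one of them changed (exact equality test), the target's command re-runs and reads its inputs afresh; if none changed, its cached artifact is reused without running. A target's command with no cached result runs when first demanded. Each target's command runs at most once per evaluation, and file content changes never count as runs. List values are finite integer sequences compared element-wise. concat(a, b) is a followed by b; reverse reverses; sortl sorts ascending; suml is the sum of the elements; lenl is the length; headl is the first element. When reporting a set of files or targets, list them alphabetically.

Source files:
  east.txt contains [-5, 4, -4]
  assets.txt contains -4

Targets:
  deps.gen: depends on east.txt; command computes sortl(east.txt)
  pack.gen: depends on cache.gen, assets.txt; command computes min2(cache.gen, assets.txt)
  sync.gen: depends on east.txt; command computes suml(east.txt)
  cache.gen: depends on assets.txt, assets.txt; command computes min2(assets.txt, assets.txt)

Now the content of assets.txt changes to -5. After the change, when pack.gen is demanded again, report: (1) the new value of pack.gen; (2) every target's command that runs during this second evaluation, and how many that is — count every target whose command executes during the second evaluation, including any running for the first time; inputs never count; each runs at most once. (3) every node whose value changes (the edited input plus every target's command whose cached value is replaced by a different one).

New value of pack.gen: -5.
Target commands that run: cache.gen, pack.gen — 2 in total.
Values that change: assets.txt, cache.gen, pack.gen.

First evaluation (everything demanded from the output):
  cache.gen = min2(-4, -4) = -4
  pack.gen = min2(-4, -4) = -4

Propagation after the edit:
  cache.gen: runs — assets.txt -4->-5; assets.txt -4->-5; result -5.
  pack.gen: runs — cache.gen -4->-5; assets.txt -4->-5; result -5.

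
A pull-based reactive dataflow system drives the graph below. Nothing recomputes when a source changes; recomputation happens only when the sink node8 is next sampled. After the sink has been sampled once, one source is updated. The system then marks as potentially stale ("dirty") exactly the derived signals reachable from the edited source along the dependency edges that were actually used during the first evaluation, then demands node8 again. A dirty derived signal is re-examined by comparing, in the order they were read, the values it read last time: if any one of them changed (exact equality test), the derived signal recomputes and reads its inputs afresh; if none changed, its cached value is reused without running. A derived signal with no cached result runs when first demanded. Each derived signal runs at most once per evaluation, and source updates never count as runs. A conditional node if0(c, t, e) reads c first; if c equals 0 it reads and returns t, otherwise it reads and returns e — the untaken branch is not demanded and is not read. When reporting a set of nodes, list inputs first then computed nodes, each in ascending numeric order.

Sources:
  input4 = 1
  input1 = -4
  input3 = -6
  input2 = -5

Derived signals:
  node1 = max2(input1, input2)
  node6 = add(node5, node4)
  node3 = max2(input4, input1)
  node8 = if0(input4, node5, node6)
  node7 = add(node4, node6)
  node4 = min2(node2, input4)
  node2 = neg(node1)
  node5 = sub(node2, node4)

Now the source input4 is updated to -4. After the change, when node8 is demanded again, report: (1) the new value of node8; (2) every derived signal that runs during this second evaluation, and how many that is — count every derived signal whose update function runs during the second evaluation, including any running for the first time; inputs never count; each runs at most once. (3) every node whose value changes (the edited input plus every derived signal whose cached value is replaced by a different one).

New value of node8: 4.
Derived signals that run: node4, node5, node6, node8 — 4 in total.
Values that change: input4, node4, node5.

First evaluation (everything demanded from the output):
  node1 = max2(-4, -5) = -4
  node2 = neg(-4) = 4
  node4 = min2(4, 1) = 1
  node5 = sub(4, 1) = 3
  node6 = add(3, 1) = 4
  node8 = if0(input4=1 -> else branch node6) = 4

Propagation after the edit:
  node4: runs — input4 1->-4; result -4.
  node5: runs — node4 1->-4; result 8.
  node6: runs — node5 3->8; node4 1->-4; result 4 (same value as before).
  node8: runs — input4 1->-4; result 4 (same value as before).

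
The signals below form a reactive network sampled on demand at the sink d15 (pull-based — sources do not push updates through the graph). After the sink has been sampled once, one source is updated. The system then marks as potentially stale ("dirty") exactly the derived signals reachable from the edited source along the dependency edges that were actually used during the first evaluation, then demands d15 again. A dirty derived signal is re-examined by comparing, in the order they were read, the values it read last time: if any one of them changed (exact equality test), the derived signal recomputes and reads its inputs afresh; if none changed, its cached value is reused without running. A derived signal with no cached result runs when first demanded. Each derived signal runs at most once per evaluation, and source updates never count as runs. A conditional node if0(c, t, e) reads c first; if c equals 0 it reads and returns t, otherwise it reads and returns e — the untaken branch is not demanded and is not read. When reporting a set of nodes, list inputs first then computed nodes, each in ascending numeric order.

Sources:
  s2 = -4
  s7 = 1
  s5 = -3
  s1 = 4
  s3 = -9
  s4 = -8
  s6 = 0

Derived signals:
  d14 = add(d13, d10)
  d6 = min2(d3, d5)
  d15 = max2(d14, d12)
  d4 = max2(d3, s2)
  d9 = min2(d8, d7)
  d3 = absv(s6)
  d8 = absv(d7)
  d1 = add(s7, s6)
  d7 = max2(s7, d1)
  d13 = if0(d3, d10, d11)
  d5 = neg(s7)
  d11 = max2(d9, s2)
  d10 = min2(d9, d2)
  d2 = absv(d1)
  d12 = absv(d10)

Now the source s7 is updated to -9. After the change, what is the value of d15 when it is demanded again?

d15 now evaluates to 9.

Initial pass — values computed on the first demand:
  d1 = add(1, 0) = 1
  d2 = absv(1) = 1
  d3 = absv(0) = 0
  d7 = max2(1, 1) = 1
  d8 = absv(1) = 1
  d9 = min2(1, 1) = 1
  d10 = min2(1, 1) = 1
  d12 = absv(1) = 1
  d13 = if0(d3=0 -> then branch d10) = 1
  d14 = add(1, 1) = 2
  d15 = max2(2, 1) = 2

Second demand — change propagation:
  d1: re-runs because s7 1->-9; new result -9.
  d2: re-runs because d1 1->-9; new result 9.
  d7: re-runs because s7 1->-9; d1 1->-9; new result -9.
  d8: re-runs because d7 1->-9; new result 9.
  d9: re-runs because d8 1->9; d7 1->-9; new result -9.
  d10: re-runs because d9 1->-9; d2 1->9; new result -9.
  d12: re-runs because d10 1->-9; new result 9.
  d13: re-runs because d10 1->-9; new result -9.
  d14: re-runs because d13 1->-9; d10 1->-9; new result -18.
  d15: re-runs because d14 2->-18; d12 1->9; new result 9.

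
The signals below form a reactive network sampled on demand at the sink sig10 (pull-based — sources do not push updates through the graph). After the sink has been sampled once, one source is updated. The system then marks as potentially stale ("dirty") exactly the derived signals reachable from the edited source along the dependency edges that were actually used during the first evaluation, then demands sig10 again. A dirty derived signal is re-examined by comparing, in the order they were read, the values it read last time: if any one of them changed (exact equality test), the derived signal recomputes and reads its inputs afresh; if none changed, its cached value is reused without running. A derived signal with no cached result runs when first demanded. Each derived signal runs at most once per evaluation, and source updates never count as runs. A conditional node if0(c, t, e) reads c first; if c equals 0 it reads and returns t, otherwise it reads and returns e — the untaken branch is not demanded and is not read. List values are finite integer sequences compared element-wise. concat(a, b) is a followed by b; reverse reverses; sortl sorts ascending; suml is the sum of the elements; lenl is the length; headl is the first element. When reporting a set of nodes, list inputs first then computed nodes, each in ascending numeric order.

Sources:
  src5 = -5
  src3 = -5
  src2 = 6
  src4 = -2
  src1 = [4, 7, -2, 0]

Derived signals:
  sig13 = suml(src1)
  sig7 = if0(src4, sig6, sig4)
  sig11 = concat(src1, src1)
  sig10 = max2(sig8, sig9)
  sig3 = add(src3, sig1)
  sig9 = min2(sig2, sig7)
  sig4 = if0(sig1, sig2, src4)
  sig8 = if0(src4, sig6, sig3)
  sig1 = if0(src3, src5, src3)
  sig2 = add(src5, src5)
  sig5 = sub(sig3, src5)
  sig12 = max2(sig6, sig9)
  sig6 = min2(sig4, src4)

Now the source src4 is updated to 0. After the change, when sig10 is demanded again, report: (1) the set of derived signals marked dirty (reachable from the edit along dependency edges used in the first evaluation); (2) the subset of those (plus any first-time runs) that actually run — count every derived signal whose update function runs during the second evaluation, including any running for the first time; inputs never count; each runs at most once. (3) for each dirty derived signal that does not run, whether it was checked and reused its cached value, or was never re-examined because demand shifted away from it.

Dirty set: sig4, sig7, sig8, sig9, sig10.
Run set: sig4, sig6, sig7, sig8, sig9, sig10 (6 run).
All dirty derived signals ended up running.
The important point: the flipped condition pulls in fresh nodes; sig6 runs for the first time.

Initial pass — values computed on the first demand:
  sig1 = if0(src3=-5 -> else branch src3) = -5
  sig2 = add(-5, -5) = -10
  sig3 = add(-5, -5) = -10
  sig4 = if0(sig1=-5 -> else branch src4) = -2
  sig7 = if0(src4=-2 -> else branch sig4) = -2
  sig8 = if0(src4=-2 -> else branch sig3) = -10
  sig9 = min2(-10, -2) = -10
  sig10 = max2(-10, -10) = -10

Second demand — change propagation:
  sig4: re-runs because src4 -2->0; new result 0.
  sig6: newly demanded (no cache) — executes and yields 0.
  sig7: re-runs because src4 -2->0; sig4 -2->0; new result 0.
  sig8: re-runs because src4 -2->0; new result 0.
  sig9: re-runs because sig7 -2->0; new result -10 (unchanged).
  sig10: re-runs because sig8 -10->0; new result 0.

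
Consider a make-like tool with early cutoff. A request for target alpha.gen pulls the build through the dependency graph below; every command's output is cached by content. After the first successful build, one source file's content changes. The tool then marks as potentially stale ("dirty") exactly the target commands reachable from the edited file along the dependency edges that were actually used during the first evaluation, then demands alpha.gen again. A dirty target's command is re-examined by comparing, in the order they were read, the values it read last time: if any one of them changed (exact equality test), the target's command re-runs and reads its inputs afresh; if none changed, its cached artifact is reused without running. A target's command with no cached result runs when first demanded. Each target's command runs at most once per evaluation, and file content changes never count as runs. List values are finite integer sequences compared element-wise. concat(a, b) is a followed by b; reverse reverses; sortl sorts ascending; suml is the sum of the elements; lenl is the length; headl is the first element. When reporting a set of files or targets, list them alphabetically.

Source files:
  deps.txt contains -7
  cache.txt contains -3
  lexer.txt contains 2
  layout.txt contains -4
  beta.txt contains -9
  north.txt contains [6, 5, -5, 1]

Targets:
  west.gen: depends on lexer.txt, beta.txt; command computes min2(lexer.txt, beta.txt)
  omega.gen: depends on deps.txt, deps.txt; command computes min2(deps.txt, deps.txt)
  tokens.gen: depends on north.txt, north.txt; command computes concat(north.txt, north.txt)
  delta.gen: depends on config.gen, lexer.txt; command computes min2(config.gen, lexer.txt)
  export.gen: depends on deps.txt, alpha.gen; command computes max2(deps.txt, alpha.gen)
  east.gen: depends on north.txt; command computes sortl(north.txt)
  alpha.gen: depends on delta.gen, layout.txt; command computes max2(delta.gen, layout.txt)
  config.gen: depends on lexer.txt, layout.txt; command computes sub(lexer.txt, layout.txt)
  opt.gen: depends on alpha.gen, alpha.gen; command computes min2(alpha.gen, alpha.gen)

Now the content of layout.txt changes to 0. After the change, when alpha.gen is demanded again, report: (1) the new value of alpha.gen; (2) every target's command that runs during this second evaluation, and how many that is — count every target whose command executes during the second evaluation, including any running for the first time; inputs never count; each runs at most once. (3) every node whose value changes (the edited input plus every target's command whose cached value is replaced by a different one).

Demanding alpha.gen again yields 2.
3 target commands run: alpha.gen, config.gen, delta.gen.
The nodes whose values change: config.gen, layout.txt.

First demand of the output computes:
  config.gen = sub(2, -4) = 6
  delta.gen = min2(6, 2) = 2
  alpha.gen = max2(2, -4) = 2

After the edit, cleaning proceeds:
  config.gen: a read changed (layout.txt -4->0) — executes, giving 2.
  delta.gen: a read changed (config.gen 6->2) — executes, giving 2 — identical to its old value.
  alpha.gen: a read changed (layout.txt -4->0) — executes, giving 2 — identical to its old value.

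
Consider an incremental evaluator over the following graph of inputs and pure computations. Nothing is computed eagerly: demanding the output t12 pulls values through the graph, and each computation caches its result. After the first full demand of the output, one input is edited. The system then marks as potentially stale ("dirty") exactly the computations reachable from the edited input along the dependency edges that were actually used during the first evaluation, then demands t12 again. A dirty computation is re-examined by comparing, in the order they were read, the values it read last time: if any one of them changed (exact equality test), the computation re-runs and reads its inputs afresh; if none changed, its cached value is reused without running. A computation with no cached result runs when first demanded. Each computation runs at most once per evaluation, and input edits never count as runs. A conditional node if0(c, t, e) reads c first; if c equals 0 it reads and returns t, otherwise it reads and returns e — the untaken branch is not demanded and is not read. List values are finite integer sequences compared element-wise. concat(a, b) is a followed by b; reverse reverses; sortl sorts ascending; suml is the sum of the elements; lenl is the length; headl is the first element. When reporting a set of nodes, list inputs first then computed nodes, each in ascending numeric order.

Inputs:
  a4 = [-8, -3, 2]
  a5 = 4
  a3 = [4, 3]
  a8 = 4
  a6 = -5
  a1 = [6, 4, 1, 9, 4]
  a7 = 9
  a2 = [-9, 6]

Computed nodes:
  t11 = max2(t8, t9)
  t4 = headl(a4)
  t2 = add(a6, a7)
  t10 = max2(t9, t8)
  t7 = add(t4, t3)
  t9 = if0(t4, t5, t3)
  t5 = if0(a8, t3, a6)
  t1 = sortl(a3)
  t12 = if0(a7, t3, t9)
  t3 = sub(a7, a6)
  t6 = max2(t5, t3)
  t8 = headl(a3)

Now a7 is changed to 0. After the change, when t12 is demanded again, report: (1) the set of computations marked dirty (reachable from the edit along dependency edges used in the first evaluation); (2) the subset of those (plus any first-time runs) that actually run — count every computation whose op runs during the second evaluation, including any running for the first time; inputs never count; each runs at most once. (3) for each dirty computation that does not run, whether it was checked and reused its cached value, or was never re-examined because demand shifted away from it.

Dirty set: t3, t9, t12.
Run set: t3, t12 (2 run).
Left stale — demand moved off them: t9.
The important point: the flipped condition redirects demand; t9 is left stale, never re-checked.

Initial pass — values computed on the first demand:
  t3 = sub(9, -5) = 14
  t4 = headl([-8, -3, 2]) = -8
  t9 = if0(t4=-8 -> else branch t3) = 14
  t12 = if0(a7=9 -> else branch t9) = 14

Second demand — change propagation:
  t3: re-runs because a7 9->0; new result 5.
  t9: dirty yet unreached — the second evaluation never asks for it.
  t12: re-runs because a7 9->0; new result 5.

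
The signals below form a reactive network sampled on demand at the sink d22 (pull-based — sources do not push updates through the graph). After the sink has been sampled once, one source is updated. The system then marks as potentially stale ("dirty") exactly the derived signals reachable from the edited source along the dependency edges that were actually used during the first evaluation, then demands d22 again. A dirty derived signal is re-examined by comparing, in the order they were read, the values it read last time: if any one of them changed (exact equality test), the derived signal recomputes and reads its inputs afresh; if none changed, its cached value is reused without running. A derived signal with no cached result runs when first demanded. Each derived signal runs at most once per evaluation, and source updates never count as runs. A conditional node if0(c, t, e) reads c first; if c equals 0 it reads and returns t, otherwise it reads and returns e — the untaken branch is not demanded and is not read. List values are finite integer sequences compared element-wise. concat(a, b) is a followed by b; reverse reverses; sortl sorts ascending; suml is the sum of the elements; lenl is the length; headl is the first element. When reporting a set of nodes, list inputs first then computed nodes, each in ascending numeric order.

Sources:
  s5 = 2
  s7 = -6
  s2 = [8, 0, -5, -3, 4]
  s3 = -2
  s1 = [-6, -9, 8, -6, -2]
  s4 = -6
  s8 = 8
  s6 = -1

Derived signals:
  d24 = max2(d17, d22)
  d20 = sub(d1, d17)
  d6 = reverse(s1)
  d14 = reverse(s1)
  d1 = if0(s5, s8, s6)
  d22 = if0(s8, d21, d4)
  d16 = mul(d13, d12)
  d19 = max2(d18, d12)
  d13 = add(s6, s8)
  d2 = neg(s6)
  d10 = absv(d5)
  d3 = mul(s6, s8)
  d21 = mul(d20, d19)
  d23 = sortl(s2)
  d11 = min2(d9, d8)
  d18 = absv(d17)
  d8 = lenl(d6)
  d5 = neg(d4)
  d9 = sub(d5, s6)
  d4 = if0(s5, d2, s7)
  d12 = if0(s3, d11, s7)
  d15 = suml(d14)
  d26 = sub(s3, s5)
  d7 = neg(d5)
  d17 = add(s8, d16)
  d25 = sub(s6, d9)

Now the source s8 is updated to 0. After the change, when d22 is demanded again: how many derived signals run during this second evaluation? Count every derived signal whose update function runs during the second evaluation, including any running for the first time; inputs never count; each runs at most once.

Run set: d1, d12, d13, d16, d17, d18, d19, d20, d21, d22 (10 run).
The important point: the flipped condition pulls in fresh nodes; d1, d12, d13, d16, d17, d18, d19, d20, d21 run for the first time.

Initial pass — values computed on the first demand:
  d4 = if0(s5=2 -> else branch s7) = -6
  d22 = if0(s8=8 -> else branch d4) = -6

Second demand — change propagation:
  d1: newly demanded (no cache) — executes and yields -1.
  d12: newly demanded (no cache) — executes and yields -6.
  d13: newly demanded (no cache) — executes and yields -1.
  d16: newly demanded (no cache) — executes and yields 6.
  d17: newly demanded (no cache) — executes and yields 6.
  d18: newly demanded (no cache) — executes and yields 6.
  d19: newly demanded (no cache) — executes and yields 6.
  d20: newly demanded (no cache) — executes and yields -7.
  d21: newly demanded (no cache) — executes and yields -42.
  d22: re-runs because s8 8->0; new result -42.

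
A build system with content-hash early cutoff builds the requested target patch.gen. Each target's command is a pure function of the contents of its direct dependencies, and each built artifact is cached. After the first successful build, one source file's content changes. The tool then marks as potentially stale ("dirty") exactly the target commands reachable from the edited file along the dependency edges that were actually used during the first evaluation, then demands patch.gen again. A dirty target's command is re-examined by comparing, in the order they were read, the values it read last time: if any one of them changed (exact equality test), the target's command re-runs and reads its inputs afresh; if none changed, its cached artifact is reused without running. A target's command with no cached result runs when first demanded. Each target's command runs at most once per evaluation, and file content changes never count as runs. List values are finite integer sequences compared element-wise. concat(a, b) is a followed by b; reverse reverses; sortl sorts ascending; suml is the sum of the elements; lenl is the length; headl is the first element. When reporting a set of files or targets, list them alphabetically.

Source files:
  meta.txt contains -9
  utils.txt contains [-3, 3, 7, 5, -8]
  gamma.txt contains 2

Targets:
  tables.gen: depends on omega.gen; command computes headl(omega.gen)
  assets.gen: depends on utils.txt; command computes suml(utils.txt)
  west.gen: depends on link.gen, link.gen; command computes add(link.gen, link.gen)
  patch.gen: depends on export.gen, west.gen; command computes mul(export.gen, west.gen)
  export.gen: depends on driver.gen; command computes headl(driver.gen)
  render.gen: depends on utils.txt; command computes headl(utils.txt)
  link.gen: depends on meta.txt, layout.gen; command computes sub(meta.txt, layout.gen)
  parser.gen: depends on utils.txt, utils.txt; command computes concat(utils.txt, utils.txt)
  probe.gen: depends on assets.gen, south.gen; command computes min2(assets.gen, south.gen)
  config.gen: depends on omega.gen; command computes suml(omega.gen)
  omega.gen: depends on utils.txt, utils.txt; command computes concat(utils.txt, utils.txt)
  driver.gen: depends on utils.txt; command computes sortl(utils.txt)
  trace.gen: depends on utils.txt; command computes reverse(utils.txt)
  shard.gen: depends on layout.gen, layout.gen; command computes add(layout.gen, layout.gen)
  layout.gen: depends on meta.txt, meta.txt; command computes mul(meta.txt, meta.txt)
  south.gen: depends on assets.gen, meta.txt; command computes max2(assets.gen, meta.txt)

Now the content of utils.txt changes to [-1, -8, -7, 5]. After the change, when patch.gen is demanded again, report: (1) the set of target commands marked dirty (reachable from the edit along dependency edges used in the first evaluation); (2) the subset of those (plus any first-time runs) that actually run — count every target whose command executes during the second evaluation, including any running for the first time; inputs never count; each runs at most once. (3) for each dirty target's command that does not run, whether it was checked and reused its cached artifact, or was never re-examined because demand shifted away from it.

First evaluation (everything demanded from the output):
  driver.gen = sortl([-3, 3, 7, 5, -8]) = [-8, -3, 3, 5, 7]
  export.gen = headl([-8, -3, 3, 5, 7]) = -8
  layout.gen = mul(-9, -9) = 81
  link.gen = sub(-9, 81) = -90
  west.gen = add(-90, -90) = -180
  patch.gen = mul(-8, -180) = 1440

Propagation after the edit:
  driver.gen: runs — utils.txt [-3, 3, 7, 5, -8]->[-1, -8, -7, 5]; result [-8, -7, -1, 5].
  export.gen: runs — driver.gen [-8, -3, 3, 5, 7]->[-8, -7, -1, 5]; result -8 (same value as before).
  patch.gen: checked — values it read are unchanged (export.gen unchanged, west.gen unchanged); reused cached 1440 without running.

Key observation: the change is absorbed at export.gen — it re-runs but produces the same value, and the output's value is unchanged.

Marked dirty: driver.gen, export.gen, patch.gen.
Target commands that run: driver.gen, export.gen — 2 in total.
Checked but reused from cache: patch.gen.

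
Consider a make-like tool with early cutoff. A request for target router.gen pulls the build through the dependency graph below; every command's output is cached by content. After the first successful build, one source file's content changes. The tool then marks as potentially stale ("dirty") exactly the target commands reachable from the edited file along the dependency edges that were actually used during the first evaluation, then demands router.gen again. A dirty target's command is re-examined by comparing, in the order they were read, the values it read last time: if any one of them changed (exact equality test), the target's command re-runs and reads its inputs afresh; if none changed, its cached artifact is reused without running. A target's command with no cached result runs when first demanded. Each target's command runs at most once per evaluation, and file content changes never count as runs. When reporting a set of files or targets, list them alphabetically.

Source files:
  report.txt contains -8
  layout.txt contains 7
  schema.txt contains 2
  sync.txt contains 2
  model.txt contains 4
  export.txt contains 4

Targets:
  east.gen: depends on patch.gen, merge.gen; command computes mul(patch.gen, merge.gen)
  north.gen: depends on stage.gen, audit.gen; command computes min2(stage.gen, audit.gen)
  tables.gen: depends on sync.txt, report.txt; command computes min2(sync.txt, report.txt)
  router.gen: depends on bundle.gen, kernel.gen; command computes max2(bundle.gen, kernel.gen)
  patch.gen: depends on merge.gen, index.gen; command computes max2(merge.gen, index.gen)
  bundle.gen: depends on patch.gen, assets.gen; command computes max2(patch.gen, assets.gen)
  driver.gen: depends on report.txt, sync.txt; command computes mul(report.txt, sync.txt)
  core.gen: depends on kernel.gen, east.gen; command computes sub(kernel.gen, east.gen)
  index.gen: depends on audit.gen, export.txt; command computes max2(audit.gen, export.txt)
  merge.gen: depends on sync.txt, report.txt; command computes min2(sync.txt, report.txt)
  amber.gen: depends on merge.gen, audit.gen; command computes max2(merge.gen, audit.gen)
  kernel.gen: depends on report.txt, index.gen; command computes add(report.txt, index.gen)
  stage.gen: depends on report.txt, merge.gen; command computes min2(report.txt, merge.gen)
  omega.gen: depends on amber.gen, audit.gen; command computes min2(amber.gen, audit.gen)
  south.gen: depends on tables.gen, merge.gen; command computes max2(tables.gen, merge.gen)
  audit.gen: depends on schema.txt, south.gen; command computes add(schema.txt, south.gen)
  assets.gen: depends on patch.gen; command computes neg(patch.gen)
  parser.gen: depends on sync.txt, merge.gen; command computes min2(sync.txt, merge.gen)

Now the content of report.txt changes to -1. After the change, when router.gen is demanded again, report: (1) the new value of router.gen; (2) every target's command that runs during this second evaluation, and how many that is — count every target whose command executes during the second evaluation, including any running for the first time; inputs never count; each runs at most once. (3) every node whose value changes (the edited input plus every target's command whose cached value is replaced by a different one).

Demanding router.gen again yields 4.
8 target commands run: audit.gen, index.gen, kernel.gen, merge.gen, patch.gen, router.gen, south.gen, tables.gen.
The nodes whose values change: audit.gen, kernel.gen, merge.gen, report.txt, south.gen, tables.gen.
Note where the cutoff bites: assets.gen is checked, finds nothing changed, and keeps its cache.

First demand of the output computes:
  merge.gen = min2(2, -8) = -8
  tables.gen = min2(2, -8) = -8
  south.gen = max2(-8, -8) = -8
  audit.gen = add(2, -8) = -6
  index.gen = max2(-6, 4) = 4
  kernel.gen = add(-8, 4) = -4
  patch.gen = max2(-8, 4) = 4
  assets.gen = neg(4) = -4
  bundle.gen = max2(4, -4) = 4
  router.gen = max2(4, -4) = 4

After the edit, cleaning proceeds:
  merge.gen: a read changed (report.txt -8->-1) — executes, giving -1.
  tables.gen: a read changed (report.txt -8->-1) — executes, giving -1.
  south.gen: a read changed (tables.gen -8->-1; merge.gen -8->-1) — executes, giving -1.
  audit.gen: a read changed (south.gen -8->-1) — executes, giving 1.
  index.gen: a read changed (audit.gen -6->1) — executes, giving 4 — identical to its old value.
  kernel.gen: a read changed (report.txt -8->-1) — executes, giving 3.
  patch.gen: a read changed (merge.gen -8->-1) — executes, giving 4 — identical to its old value.
  assets.gen: dirty, but its reads are unchanged (patch.gen unchanged); cached -4 stands.
  bundle.gen: dirty, but its reads are unchanged (patch.gen unchanged, assets.gen unchanged); cached 4 stands.
  router.gen: a read changed (kernel.gen -4->3) — executes, giving 4 — identical to its old value.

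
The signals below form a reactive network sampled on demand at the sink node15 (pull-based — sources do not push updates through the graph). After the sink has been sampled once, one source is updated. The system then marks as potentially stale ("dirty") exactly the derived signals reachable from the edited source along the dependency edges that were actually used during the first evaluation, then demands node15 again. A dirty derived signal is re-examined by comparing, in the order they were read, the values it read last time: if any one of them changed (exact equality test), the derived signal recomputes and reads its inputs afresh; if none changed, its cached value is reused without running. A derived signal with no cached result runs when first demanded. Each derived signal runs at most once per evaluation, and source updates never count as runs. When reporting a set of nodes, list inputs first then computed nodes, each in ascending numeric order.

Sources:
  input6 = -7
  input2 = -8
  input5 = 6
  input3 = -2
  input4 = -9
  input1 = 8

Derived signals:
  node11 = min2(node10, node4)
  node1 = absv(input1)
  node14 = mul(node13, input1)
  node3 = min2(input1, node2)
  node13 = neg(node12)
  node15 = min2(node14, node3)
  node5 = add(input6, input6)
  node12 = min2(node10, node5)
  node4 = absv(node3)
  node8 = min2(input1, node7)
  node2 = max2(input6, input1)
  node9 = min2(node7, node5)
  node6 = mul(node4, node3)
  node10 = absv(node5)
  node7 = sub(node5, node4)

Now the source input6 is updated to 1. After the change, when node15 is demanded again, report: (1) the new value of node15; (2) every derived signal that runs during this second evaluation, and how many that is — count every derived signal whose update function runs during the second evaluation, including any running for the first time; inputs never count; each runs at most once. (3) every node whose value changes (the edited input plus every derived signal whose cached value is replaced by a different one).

node15 now evaluates to -16.
Run set: node2, node5, node10, node12, node13, node14, node15 (7 run).
Changed values: input6, node5, node10, node12, node13, node14, node15.
The important point: at node3 every value read last time is unchanged, so the dirty flag clears without a run.

Initial pass — values computed on the first demand:
  node2 = max2(-7, 8) = 8
  node3 = min2(8, 8) = 8
  node5 = add(-7, -7) = -14
  node10 = absv(-14) = 14
  node12 = min2(14, -14) = -14
  node13 = neg(-14) = 14
  node14 = mul(14, 8) = 112
  node15 = min2(112, 8) = 8

Second demand — change propagation:
  node2: re-runs because input6 -7->1; new result 8 (unchanged).
  node3: re-examined; everything it read last time is the same (input1 unchanged, node2 unchanged) — cache 8 kept, no run.
  node5: re-runs because input6 -7->1; input6 -7->1; new result 2.
  node10: re-runs because node5 -14->2; new result 2.
  node12: re-runs because node10 14->2; node5 -14->2; new result 2.
  node13: re-runs because node12 -14->2; new result -2.
  node14: re-runs because node13 14->-2; new result -16.
  node15: re-runs because node14 112->-16; new result -16.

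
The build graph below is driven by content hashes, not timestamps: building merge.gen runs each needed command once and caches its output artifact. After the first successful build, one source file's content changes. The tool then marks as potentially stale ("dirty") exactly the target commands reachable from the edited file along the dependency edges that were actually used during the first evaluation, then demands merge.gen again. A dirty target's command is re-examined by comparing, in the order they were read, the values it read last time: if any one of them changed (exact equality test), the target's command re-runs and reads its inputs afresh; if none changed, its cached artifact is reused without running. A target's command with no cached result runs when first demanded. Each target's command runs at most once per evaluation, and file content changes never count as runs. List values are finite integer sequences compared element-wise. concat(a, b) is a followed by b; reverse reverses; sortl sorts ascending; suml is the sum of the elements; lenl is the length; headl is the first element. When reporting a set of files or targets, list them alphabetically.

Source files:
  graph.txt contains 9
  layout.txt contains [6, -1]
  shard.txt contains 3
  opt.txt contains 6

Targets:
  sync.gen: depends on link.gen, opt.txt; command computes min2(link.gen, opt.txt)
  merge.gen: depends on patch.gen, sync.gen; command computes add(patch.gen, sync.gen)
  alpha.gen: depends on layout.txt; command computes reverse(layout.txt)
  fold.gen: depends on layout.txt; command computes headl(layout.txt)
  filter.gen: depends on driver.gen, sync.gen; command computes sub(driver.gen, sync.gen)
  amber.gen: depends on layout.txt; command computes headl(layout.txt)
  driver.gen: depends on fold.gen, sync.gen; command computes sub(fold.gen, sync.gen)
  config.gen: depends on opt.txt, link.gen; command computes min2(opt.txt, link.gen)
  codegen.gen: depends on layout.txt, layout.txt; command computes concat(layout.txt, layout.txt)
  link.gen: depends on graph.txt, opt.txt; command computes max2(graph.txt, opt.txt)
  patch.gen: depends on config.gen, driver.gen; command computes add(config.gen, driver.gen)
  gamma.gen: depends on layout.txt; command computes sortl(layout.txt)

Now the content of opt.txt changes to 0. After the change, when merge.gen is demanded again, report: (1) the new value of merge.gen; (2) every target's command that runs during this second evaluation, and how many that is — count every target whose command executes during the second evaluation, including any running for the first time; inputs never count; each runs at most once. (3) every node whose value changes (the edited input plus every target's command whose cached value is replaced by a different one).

Initial pass — values computed on the first demand:
  fold.gen = headl([6, -1]) = 6
  link.gen = max2(9, 6) = 9
  config.gen = min2(6, 9) = 6
  sync.gen = min2(9, 6) = 6
  driver.gen = sub(6, 6) = 0
  patch.gen = add(6, 0) = 6
  merge.gen = add(6, 6) = 12

Second demand — change propagation:
  link.gen: re-runs because opt.txt 6->0; new result 9 (unchanged).
  config.gen: re-runs because opt.txt 6->0; new result 0.
  sync.gen: re-runs because opt.txt 6->0; new result 0.
  driver.gen: re-runs because sync.gen 6->0; new result 6.
  patch.gen: re-runs because config.gen 6->0; driver.gen 0->6; new result 6 (unchanged).
  merge.gen: re-runs because sync.gen 6->0; new result 6.

merge.gen now evaluates to 6.
Run set: config.gen, driver.gen, link.gen, merge.gen, patch.gen, sync.gen (6 run).
Changed values: config.gen, driver.gen, merge.gen, opt.txt, sync.gen.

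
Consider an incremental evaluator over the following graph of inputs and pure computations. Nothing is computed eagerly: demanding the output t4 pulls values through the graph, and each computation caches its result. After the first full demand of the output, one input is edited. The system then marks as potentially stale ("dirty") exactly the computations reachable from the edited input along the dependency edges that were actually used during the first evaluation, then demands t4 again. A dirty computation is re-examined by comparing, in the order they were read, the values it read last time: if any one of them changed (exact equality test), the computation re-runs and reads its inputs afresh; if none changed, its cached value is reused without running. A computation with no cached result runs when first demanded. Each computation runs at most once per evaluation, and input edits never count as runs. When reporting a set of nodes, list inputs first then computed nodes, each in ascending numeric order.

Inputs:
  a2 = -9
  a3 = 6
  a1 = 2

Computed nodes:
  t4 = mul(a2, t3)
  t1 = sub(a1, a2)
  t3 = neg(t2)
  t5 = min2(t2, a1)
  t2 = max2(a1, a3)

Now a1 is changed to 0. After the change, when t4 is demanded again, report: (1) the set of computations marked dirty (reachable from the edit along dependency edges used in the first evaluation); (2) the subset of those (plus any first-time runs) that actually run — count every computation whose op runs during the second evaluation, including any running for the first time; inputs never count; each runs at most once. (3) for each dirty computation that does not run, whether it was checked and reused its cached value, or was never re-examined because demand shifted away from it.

Dirty set: t2, t3, t4.
Run set: t2 (1 run).
Re-examined without running (cache reused): t3, t4.
The important point: t2 recomputes to an identical value, and the output ends up unchanged.

Initial pass — values computed on the first demand:
  t2 = max2(2, 6) = 6
  t3 = neg(6) = -6
  t4 = mul(-9, -6) = 54

Second demand — change propagation:
  t2: re-runs because a1 2->0; new result 6 (unchanged).
  t3: re-examined; everything it read last time is the same (t2 unchanged) — cache -6 kept, no run.
  t4: re-examined; everything it read last time is the same (a2 unchanged, t3 unchanged) — cache 54 kept, no run.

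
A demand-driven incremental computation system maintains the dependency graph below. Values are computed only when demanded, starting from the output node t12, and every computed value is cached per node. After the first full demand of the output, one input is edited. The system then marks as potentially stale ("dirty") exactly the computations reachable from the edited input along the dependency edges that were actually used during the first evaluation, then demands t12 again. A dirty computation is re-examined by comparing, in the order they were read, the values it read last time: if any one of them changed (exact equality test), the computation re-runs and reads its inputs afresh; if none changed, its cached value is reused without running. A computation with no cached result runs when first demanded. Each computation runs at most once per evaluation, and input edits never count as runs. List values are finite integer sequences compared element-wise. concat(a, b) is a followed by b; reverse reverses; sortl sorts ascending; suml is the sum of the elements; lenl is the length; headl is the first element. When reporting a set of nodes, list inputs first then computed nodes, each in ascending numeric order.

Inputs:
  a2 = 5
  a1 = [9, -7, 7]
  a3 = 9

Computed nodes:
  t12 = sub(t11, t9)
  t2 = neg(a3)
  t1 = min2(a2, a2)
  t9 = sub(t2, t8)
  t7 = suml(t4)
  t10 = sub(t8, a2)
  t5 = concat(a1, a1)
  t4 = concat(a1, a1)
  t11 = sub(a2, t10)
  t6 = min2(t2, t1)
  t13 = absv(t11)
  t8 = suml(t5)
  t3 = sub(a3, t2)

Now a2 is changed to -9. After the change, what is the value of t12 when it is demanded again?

First evaluation (everything demanded from the output):
  t2 = neg(9) = -9
  t5 = concat([9, -7, 7], [9, -7, 7]) = [9, -7, 7, 9, -7, 7]
  t8 = suml([9, -7, 7, 9, -7, 7]) = 18
  t9 = sub(-9, 18) = -27
  t10 = sub(18, 5) = 13
  t11 = sub(5, 13) = -8
  t12 = sub(-8, -27) = 19

Propagation after the edit:
  t10: runs — a2 5->-9; result 27.
  t11: runs — a2 5->-9; t10 13->27; result -36.
  t12: runs — t11 -8->-36; result -9.

New value of t12: -9.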